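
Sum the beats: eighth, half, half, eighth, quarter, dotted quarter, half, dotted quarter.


Solution.
Beat values:
  eighth = 0.5 beats
  half = 2 beats
  half = 2 beats
  eighth = 0.5 beats
  quarter = 1 beat
  dotted quarter = 1.5 beats
  half = 2 beats
  dotted quarter = 1.5 beats
Sum = 0.5 + 2 + 2 + 0.5 + 1 + 1.5 + 2 + 1.5
= 11 beats


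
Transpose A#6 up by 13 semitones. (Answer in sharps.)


Step by step:
A#6: chromatic position 10 in octave 6 → absolute = 6×12 + 10 = 82
Transpose up 13: 82 + 13 = 95
95 = 7×12 + 11 → B in octave 7
Result = B7


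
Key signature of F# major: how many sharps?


Let's work it out.
Sharp major keys follow the circle of fifths: C(0), G(1), D(2), A(3), E(4), B(5), F#(6), C#(7)
F# major has 6 sharps
Order of sharps: F# C# G# D# A# E# B# → first 6: F#, C#, G#, D#, A#, E#
= 6 sharps


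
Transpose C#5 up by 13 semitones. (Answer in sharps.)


C#5: chromatic position 1 in octave 5 → absolute = 5×12 + 1 = 61
Transpose up 13: 61 + 13 = 74
74 = 6×12 + 2 → D in octave 6
Result = D6


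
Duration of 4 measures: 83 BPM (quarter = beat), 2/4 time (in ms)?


Quarter-note beat duration = 60000 / 83 ms
Beats per measure (2/4) = 2
One measure = 2 × 60000 / 83 = 120000 / 83 ms
4 measures = 4 × 120000 / 83 = 480000 / 83
= 5783.1 ms


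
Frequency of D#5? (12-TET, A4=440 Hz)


Reasoning:
f = 440 × 2^(n/12) where n = semitones from A4
D#5: 6 semitones from A4
f = 440 × 2^(6/12)
f = 622.25 Hz


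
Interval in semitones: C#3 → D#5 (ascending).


Let's work it out.
Absolute semitone position = octave×12 + chromatic position
C#3: 3×12 + 1 = 37
D#5: 5×12 + 3 = 63
Difference = 63 - 37 = 26
= 26 semitones


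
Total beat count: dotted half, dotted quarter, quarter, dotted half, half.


Beat values:
  dotted half = 3 beats
  dotted quarter = 1.5 beats
  quarter = 1 beat
  dotted half = 3 beats
  half = 2 beats
Sum = 3 + 1.5 + 1 + 3 + 2
= 10.5 beats


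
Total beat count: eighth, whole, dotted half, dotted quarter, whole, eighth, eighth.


Working:
Beat values:
  eighth = 0.5 beats
  whole = 4 beats
  dotted half = 3 beats
  dotted quarter = 1.5 beats
  whole = 4 beats
  eighth = 0.5 beats
  eighth = 0.5 beats
Sum = 0.5 + 4 + 3 + 1.5 + 4 + 0.5 + 0.5
= 14 beats


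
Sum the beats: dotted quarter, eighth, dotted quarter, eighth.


Step by step:
Beat values:
  dotted quarter = 1.5 beats
  eighth = 0.5 beats
  dotted quarter = 1.5 beats
  eighth = 0.5 beats
Sum = 1.5 + 0.5 + 1.5 + 0.5
= 4 beats


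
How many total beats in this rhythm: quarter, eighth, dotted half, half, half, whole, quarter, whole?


Solution.
Beat values:
  quarter = 1 beat
  eighth = 0.5 beats
  dotted half = 3 beats
  half = 2 beats
  half = 2 beats
  whole = 4 beats
  quarter = 1 beat
  whole = 4 beats
Sum = 1 + 0.5 + 3 + 2 + 2 + 4 + 1 + 4
= 17.5 beats


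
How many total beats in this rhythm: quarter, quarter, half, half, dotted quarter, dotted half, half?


Working:
Beat values:
  quarter = 1 beat
  quarter = 1 beat
  half = 2 beats
  half = 2 beats
  dotted quarter = 1.5 beats
  dotted half = 3 beats
  half = 2 beats
Sum = 1 + 1 + 2 + 2 + 1.5 + 3 + 2
= 12.5 beats


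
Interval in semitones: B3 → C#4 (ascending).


Step by step:
Absolute semitone position = octave×12 + chromatic position
B3: 3×12 + 11 = 47
C#4: 4×12 + 1 = 49
Difference = 49 - 47 = 2
= 2 semitones


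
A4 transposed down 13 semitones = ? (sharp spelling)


Let's work it out.
A4: chromatic position 9 in octave 4 → absolute = 4×12 + 9 = 57
Transpose down 13: 57 - 13 = 44
44 = 3×12 + 8 → G# in octave 3
Result = G#3


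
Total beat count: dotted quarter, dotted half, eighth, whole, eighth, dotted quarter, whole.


Working:
Beat values:
  dotted quarter = 1.5 beats
  dotted half = 3 beats
  eighth = 0.5 beats
  whole = 4 beats
  eighth = 0.5 beats
  dotted quarter = 1.5 beats
  whole = 4 beats
Sum = 1.5 + 3 + 0.5 + 4 + 0.5 + 1.5 + 4
= 15 beats


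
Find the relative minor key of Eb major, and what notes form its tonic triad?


Step by step:
The relative minor shares the major's key signature and starts on its 6th degree
6th degree = a major 6th above the tonic; a major 6th above Eb is C
→ relative minor of Eb major is C minor
Tonic triad of C minor = root + minor 3rd + perfect 5th = C Eb G
= C minor; triad = C Eb G


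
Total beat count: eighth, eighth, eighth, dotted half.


Working:
Beat values:
  eighth = 0.5 beats
  eighth = 0.5 beats
  eighth = 0.5 beats
  dotted half = 3 beats
Sum = 0.5 + 0.5 + 0.5 + 3
= 4.5 beats


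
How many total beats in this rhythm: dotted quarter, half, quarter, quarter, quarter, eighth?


Let's work it out.
Beat values:
  dotted quarter = 1.5 beats
  half = 2 beats
  quarter = 1 beat
  quarter = 1 beat
  quarter = 1 beat
  eighth = 0.5 beats
Sum = 1.5 + 2 + 1 + 1 + 1 + 0.5
= 7 beats


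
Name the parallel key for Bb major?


Step by step:
Parallel keys share the same tonic but differ in mode
Bb major → parallel is Bb minor
= Bb minor


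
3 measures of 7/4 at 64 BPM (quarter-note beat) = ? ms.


Let's work it out.
Quarter-note beat duration = 60000 / 64 ms
Beats per measure (7/4) = 7
One measure = 7 × 60000 / 64 = 420000 / 64 ms
3 measures = 3 × 420000 / 64 = 1260000 / 64
= 19687.5 ms


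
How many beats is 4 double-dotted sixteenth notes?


Working:
Base sixteenth note = 1/4 beats
Dot 1 adds half the previous value: +1/8
Dot 2 adds half the previous value: +1/16
One double-dotted sixteenth = 1/4 + 1/8 + 1/16 = 7/16
4 of them = 4 × 7/16 = 7/4
= 7/4 beats


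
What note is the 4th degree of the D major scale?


Working:
Major scale pattern: W-W-H-W-W-W-H (2-2-1-2-2-2-1 semitones)
Starting from D:
  D + 2 semitones → E
  E + 2 semitones → F#
  F# + 1 semitone → G
  G + 2 semitones → A
  A + 2 semitones → B
  B + 2 semitones → C#
  C# + 1 semitone → D
Scale: D E F# G A B C#
Degree 4 = G


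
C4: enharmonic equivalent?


Let's work it out.
Enharmonic notes sound the same pitch but are spelled with different letter names
C and B# name the same pitch class
Octave numbers change at C, so C4 = B#3
= B#3


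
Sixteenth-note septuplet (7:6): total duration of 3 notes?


Solution.
Septuplet: 7 notes occupy the space of 6 sixteenth notes
Space = 6 × 1/4 = 3/2 beats
Each septuplet note = 3/2 / 7 = 3/14 beats
3 notes = 3 × 3/14 = 9/14
= 9/14 beats


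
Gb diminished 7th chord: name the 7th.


Solution.
Diminished 7th chord = root + minor 3rd + diminished 5th + diminished 7th
Seventh chords stack in thirds, so the letter names are G-B-D-F
Root: Gb
Minor 3rd above Gb: Bbb
Diminished 5th above Gb: Dbb
Diminished 7th above Gb: Fbb
The 7th = Fbb


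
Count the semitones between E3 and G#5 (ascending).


Absolute semitone position = octave×12 + chromatic position
E3: 3×12 + 4 = 40
G#5: 5×12 + 8 = 68
Difference = 68 - 40 = 28
= 28 semitones


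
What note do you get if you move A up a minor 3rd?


minor 3rd: 3 letter names, 3 semitones
Letter: A + 2 → C
Pitch: A + 3 semitones, spelled as a C → C
= C


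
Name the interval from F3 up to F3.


Step by step:
Letter names: F → F spans 1 letter name → a unison
Semitones: F3 → F3 = 0 half-steps
A unison of 0 semitones is a perfect unison
= perfect unison


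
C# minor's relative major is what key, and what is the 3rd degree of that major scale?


Solution.
The relative major shares the key signature and is a minor 3rd above the minor tonic
A minor 3rd above C# is E
→ relative major of C# minor is E major
E major scale: E F# G# A B C# D#
= E major; 3rd degree = G#


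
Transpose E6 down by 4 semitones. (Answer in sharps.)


Reasoning:
E6: chromatic position 4 in octave 6 → absolute = 6×12 + 4 = 76
Transpose down 4: 76 - 4 = 72
72 = 6×12 + 0 → C in octave 6
Result = C6


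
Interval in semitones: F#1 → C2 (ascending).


Reasoning:
Absolute semitone position = octave×12 + chromatic position
F#1: 1×12 + 6 = 18
C2: 2×12 + 0 = 24
Difference = 24 - 18 = 6
= 6 semitones


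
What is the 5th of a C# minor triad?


Minor triad = root + minor 3rd (3 semitones) + perfect 5th (7 semitones)
A triad on C# stacks thirds, so the chord tones use letter names C-E-G
Root: C#
Minor 3rd above C#: E
Perfect 5th above C#: G#
The 5th = G#


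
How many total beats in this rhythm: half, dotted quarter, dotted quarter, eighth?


Step by step:
Beat values:
  half = 2 beats
  dotted quarter = 1.5 beats
  dotted quarter = 1.5 beats
  eighth = 0.5 beats
Sum = 2 + 1.5 + 1.5 + 0.5
= 5.5 beats


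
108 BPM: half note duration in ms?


Working:
One quarter-note beat = 60000 / BPM = 60000 / 108 ms
Half note = 2 × quarter note
Duration = 2 × 60000 / 108 = 120000 / 108
= 1111.1 ms


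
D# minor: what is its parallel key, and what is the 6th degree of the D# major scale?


Parallel keys share the same tonic but differ in mode
D# minor → parallel is D# major
D# major scale: D# E# F## G# A# B# C##
= D# major; 6th degree = B#


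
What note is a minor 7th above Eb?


Reasoning:
A 7th spans 7 letter names, so from E we land on D
A minor 7th = 10 semitones above Eb
Spell D at that pitch: Db
= Db


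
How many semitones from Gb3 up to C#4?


Absolute semitone position = octave×12 + chromatic position
Gb3: 3×12 + 6 = 42
C#4: 4×12 + 1 = 49
Difference = 49 - 42 = 7
= 7 semitones


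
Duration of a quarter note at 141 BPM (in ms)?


Solution.
One quarter-note beat = 60000 / BPM = 60000 / 141 ms
Duration = 60000 / 141
= 425.5 ms


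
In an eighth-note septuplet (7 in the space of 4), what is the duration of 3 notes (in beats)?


Septuplet: 7 notes occupy the space of 4 eighth notes
Space = 4 × 1/2 = 2 beats
Each septuplet note = 2 / 7 = 2/7 beats
3 notes = 3 × 2/7 = 6/7
= 6/7 beats


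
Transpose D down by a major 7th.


Reasoning:
major 7th: 7 letter names, 11 semitones
Letter: D - 6 → E
Pitch: D - 11 semitones, spelled as an E → Eb
= Eb


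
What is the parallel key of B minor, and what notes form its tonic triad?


Reasoning:
Parallel keys share the same tonic but differ in mode
B minor → parallel is B major
Tonic triad of B major = B D# F#
= B major; triad = B D# F#


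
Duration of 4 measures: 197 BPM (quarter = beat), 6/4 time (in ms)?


Working:
Quarter-note beat duration = 60000 / 197 ms
Beats per measure (6/4) = 6
One measure = 6 × 60000 / 197 = 360000 / 197 ms
4 measures = 4 × 360000 / 197 = 1440000 / 197
= 7309.6 ms


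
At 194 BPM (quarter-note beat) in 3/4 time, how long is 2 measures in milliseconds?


Let's work it out.
Quarter-note beat duration = 60000 / 194 ms
Beats per measure (3/4) = 3
One measure = 3 × 60000 / 194 = 180000 / 194 ms
2 measures = 2 × 180000 / 194 = 360000 / 194
= 1855.7 ms


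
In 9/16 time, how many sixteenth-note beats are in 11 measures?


Time signature 9/16: the bottom number 16 means the sixteenth note gets one count
The top number 9 means 9 sixteenth-note beats per measure
Total = 9 × 11 measures
= 99 sixteenth-note beats


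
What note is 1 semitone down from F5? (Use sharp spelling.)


Reasoning:
F5: chromatic position 5 in octave 5 → absolute = 5×12 + 5 = 65
Transpose down 1: 65 - 1 = 64
64 = 5×12 + 4 → E in octave 5
Result = E5


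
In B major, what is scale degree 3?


Major scale pattern: W-W-H-W-W-W-H (2-2-1-2-2-2-1 semitones)
Starting from B:
  B + 2 semitones → C#
  C# + 2 semitones → D#
  D# + 1 semitone → E
  E + 2 semitones → F#
  F# + 2 semitones → G#
  G# + 2 semitones → A#
  A# + 1 semitone → B
Scale: B C# D# E F# G# A#
Degree 3 = D#


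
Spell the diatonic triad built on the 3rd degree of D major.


Reasoning:
D major scale: D E F# G A B C#
Diatonic triad on degree 3 stacks scale notes 3, 5, 7: F# A C#
F#→A = 3 semitones; F#→C# = 7 semitones → minor triad
= F# A C# (minor)


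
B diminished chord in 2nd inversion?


Root position: B D F
2nd inversion: move root and 3rd up an octave
Bass note: F
Notes (bottom to top) = F B D


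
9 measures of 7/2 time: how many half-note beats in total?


Time signature 7/2: the bottom number 2 means the half note gets one count
The top number 7 means 7 half-note beats per measure
Total = 7 × 9 measures
= 63 half-note beats


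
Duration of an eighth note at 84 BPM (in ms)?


Working:
One quarter-note beat = 60000 / BPM = 60000 / 84 ms
Eighth note = 1/2 × quarter note
Duration = 1/2 × 60000 / 84 = 30000 / 84
= 357.1 ms


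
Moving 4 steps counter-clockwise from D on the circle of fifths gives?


Let's work it out.
Each counter-clockwise step moves down a perfect 5th (= up a perfect 4th)
From D: D → G → C → F → Bb
= Bb


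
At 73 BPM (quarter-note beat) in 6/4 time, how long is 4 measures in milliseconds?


Working:
Quarter-note beat duration = 60000 / 73 ms
Beats per measure (6/4) = 6
One measure = 6 × 60000 / 73 = 360000 / 73 ms
4 measures = 4 × 360000 / 73 = 1440000 / 73
= 19726.0 ms


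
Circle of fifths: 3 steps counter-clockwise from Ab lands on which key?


Each counter-clockwise step moves down a perfect 5th (= up a perfect 4th)
From Ab: Ab → Db → F#/Gb → B
= B


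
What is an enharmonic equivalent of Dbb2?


Enharmonic notes sound the same pitch but are spelled with different letter names
Dbb and C name the same pitch class
= C2


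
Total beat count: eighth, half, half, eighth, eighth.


Reasoning:
Beat values:
  eighth = 0.5 beats
  half = 2 beats
  half = 2 beats
  eighth = 0.5 beats
  eighth = 0.5 beats
Sum = 0.5 + 2 + 2 + 0.5 + 0.5
= 5.5 beats


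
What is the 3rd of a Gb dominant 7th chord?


Step by step:
Dominant 7th chord = root + major 3rd + perfect 5th + minor 7th
Seventh chords stack in thirds, so the letter names are G-B-D-F
Root: Gb
Major 3rd above Gb: Bb
Perfect 5th above Gb: Db
Minor 7th above Gb: Fb
The 3rd = Bb


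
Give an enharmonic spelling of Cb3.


Enharmonic notes sound the same pitch but are spelled with different letter names
Cb and B name the same pitch class
Octave numbers change at C, so Cb3 = B2
= B2


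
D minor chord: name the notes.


Reasoning:
Minor triad = root + minor 3rd (3 semitones) + perfect 5th (7 semitones)
A triad on D stacks thirds, so the chord tones use letter names D-F-A
Root: D
Minor 3rd above D: F
Perfect 5th above D: A
Chord = D F A


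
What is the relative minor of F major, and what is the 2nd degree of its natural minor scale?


Solution.
The relative minor shares the major's key signature and starts on its 6th degree
6th degree = a major 6th above the tonic; a major 6th above F is D
→ relative minor of F major is D minor
D natural minor scale: D E F G A Bb C
= D minor; 2nd degree = E


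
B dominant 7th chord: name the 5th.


Step by step:
Dominant 7th chord = root + major 3rd + perfect 5th + minor 7th
Seventh chords stack in thirds, so the letter names are B-D-F-A
Root: B
Major 3rd above B: D#
Perfect 5th above B: F#
Minor 7th above B: A
The 5th = F#


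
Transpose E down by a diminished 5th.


Solution.
diminished 5th: 5 letter names, 6 semitones
Letter: E - 4 → A
Pitch: E - 6 semitones, spelled as an A → A#
= A#


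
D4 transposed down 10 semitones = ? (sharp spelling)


Step by step:
D4: chromatic position 2 in octave 4 → absolute = 4×12 + 2 = 50
Transpose down 10: 50 - 10 = 40
40 = 3×12 + 4 → E in octave 3
Result = E3


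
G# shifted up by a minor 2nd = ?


Reasoning:
minor 2nd: 2 letter names, 1 semitones
Letter: G + 1 → A
Pitch: G# + 1 semitones, spelled as an A → A
= A


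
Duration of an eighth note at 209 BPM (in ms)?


One quarter-note beat = 60000 / BPM = 60000 / 209 ms
Eighth note = 1/2 × quarter note
Duration = 1/2 × 60000 / 209 = 30000 / 209
= 143.5 ms


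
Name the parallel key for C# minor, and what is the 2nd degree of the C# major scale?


Step by step:
Parallel keys share the same tonic but differ in mode
C# minor → parallel is C# major
C# major scale: C# D# E# F# G# A# B#
= C# major; 2nd degree = D#


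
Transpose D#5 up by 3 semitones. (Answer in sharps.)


D#5: chromatic position 3 in octave 5 → absolute = 5×12 + 3 = 63
Transpose up 3: 63 + 3 = 66
66 = 5×12 + 6 → F# in octave 5
Result = F#5


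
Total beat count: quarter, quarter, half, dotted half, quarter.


Working:
Beat values:
  quarter = 1 beat
  quarter = 1 beat
  half = 2 beats
  dotted half = 3 beats
  quarter = 1 beat
Sum = 1 + 1 + 2 + 3 + 1
= 8 beats


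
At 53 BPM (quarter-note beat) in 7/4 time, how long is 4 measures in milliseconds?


Step by step:
Quarter-note beat duration = 60000 / 53 ms
Beats per measure (7/4) = 7
One measure = 7 × 60000 / 53 = 420000 / 53 ms
4 measures = 4 × 420000 / 53 = 1680000 / 53
= 31698.1 ms


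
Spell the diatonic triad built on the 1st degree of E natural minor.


Step by step:
E natural minor scale: E F# G A B C D
Diatonic triad on degree 1 stacks scale notes 1, 3, 5: E G B
E→G = 3 semitones; E→B = 7 semitones → minor triad
= E G B (minor)


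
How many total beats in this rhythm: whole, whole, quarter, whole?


Let's work it out.
Beat values:
  whole = 4 beats
  whole = 4 beats
  quarter = 1 beat
  whole = 4 beats
Sum = 4 + 4 + 1 + 4
= 13 beats


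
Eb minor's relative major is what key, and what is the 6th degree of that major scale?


Step by step:
The relative major shares the key signature and is a minor 3rd above the minor tonic
A minor 3rd above Eb is Gb
→ relative major of Eb minor is Gb major
Gb major scale: Gb Ab Bb Cb Db Eb F
= Gb major; 6th degree = Eb


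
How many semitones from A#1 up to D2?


Absolute semitone position = octave×12 + chromatic position
A#1: 1×12 + 10 = 22
D2: 2×12 + 2 = 26
Difference = 26 - 22 = 4
= 4 semitones


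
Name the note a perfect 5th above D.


A 5th spans 5 letter names, so from D we land on A
A perfect 5th = 7 semitones above D
Spell A at that pitch: A
= A


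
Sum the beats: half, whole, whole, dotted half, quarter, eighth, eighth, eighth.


Reasoning:
Beat values:
  half = 2 beats
  whole = 4 beats
  whole = 4 beats
  dotted half = 3 beats
  quarter = 1 beat
  eighth = 0.5 beats
  eighth = 0.5 beats
  eighth = 0.5 beats
Sum = 2 + 4 + 4 + 3 + 1 + 0.5 + 0.5 + 0.5
= 15.5 beats


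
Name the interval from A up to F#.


Letter names: A → F spans 6 letter names → a 6th
Semitones: A → F# = 9 half-steps
A 6th of 9 semitones is a major 6th
= major 6th


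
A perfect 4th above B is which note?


Reasoning:
A 4th spans 4 letter names, so from B we land on E
A perfect 4th = 5 semitones above B
Spell E at that pitch: E
= E


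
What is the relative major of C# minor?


Solution.
The relative major shares the key signature and is a minor 3rd above the minor tonic
A minor 3rd above C# is E
→ relative major of C# minor is E major
= E major


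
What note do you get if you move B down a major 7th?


major 7th: 7 letter names, 11 semitones
Letter: B - 6 → C
Pitch: B - 11 semitones, spelled as a C → C
= C


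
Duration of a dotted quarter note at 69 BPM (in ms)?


Working:
One quarter-note beat = 60000 / BPM = 60000 / 69 ms
Dotted quarter note = 3/2 × quarter note
Duration = 3/2 × 60000 / 69 = 90000 / 69
= 1304.3 ms


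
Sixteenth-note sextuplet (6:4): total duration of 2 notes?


Let's work it out.
Sextuplet: 6 notes occupy the space of 4 sixteenth notes
Space = 4 × 1/4 = 1 beat
Each sextuplet note = 1 / 6 = 1/6 beats
2 notes = 2 × 1/6 = 1/3
= 1/3 beats


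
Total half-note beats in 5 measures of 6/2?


Time signature 6/2: the bottom number 2 means the half note gets one count
The top number 6 means 6 half-note beats per measure
Total = 6 × 5 measures
= 30 half-note beats


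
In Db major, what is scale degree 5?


Let's work it out.
Major scale pattern: W-W-H-W-W-W-H (2-2-1-2-2-2-1 semitones)
Starting from Db:
  Db + 2 semitones → Eb
  Eb + 2 semitones → F
  F + 1 semitone → Gb
  Gb + 2 semitones → Ab
  Ab + 2 semitones → Bb
  Bb + 2 semitones → C
  C + 1 semitone → Db
Scale: Db Eb F Gb Ab Bb C
Degree 5 = Ab


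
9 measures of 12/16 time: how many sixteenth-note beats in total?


Reasoning:
Time signature 12/16: the bottom number 16 means the sixteenth note gets one count
The top number 12 means 12 sixteenth-note beats per measure
Total = 12 × 9 measures
= 108 sixteenth-note beats


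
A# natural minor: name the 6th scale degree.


Natural minor scale pattern: W-H-W-W-H-W-W (2-1-2-2-1-2-2 semitones)
Starting from A#:
  A# + 2 semitones → B#
  B# + 1 semitone → C#
  C# + 2 semitones → D#
  D# + 2 semitones → E#
  E# + 1 semitone → F#
  F# + 2 semitones → G#
  G# + 2 semitones → A#
Scale: A# B# C# D# E# F# G#
Degree 6 = F#


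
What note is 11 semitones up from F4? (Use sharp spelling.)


Reasoning:
F4: chromatic position 5 in octave 4 → absolute = 4×12 + 5 = 53
Transpose up 11: 53 + 11 = 64
64 = 5×12 + 4 → E in octave 5
Result = E5


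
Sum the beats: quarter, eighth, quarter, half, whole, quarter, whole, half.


Beat values:
  quarter = 1 beat
  eighth = 0.5 beats
  quarter = 1 beat
  half = 2 beats
  whole = 4 beats
  quarter = 1 beat
  whole = 4 beats
  half = 2 beats
Sum = 1 + 0.5 + 1 + 2 + 4 + 1 + 4 + 2
= 15.5 beats


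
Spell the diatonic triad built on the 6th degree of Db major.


Solution.
Db major scale: Db Eb F Gb Ab Bb C
Diatonic triad on degree 6 stacks scale notes 6, 1, 3: Bb Db F
Bb→Db = 3 semitones; Bb→F = 7 semitones → minor triad
= Bb Db F (minor)


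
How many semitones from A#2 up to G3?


Absolute semitone position = octave×12 + chromatic position
A#2: 2×12 + 10 = 34
G3: 3×12 + 7 = 43
Difference = 43 - 34 = 9
= 9 semitones


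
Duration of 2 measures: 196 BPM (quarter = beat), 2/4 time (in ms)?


Step by step:
Quarter-note beat duration = 60000 / 196 ms
Beats per measure (2/4) = 2
One measure = 2 × 60000 / 196 = 120000 / 196 ms
2 measures = 2 × 120000 / 196 = 240000 / 196
= 1224.5 ms


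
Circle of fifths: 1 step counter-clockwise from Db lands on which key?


Step by step:
Each counter-clockwise step moves down a perfect 5th (= up a perfect 4th)
From Db: Db → F#/Gb
= F#/Gb


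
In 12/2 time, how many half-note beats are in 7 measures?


Let's work it out.
Time signature 12/2: the bottom number 2 means the half note gets one count
The top number 12 means 12 half-note beats per measure
Total = 12 × 7 measures
= 84 half-note beats


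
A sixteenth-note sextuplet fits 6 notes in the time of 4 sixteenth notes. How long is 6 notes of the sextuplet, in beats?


Sextuplet: 6 notes occupy the space of 4 sixteenth notes
Space = 4 × 1/4 = 1 beat
Each sextuplet note = 1 / 6 = 1/6 beats
6 notes = 6 × 1/6 = 1
= 1 beat


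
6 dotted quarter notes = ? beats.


Step by step:
Base quarter note = 1 beat
Dot 1 adds half the previous value: +1/2
One dotted quarter = 1 + 1/2 = 3/2
6 of them = 6 × 3/2 = 9
= 9 beats


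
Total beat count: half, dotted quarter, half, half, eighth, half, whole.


Step by step:
Beat values:
  half = 2 beats
  dotted quarter = 1.5 beats
  half = 2 beats
  half = 2 beats
  eighth = 0.5 beats
  half = 2 beats
  whole = 4 beats
Sum = 2 + 1.5 + 2 + 2 + 0.5 + 2 + 4
= 14 beats


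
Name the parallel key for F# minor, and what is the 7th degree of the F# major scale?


Step by step:
Parallel keys share the same tonic but differ in mode
F# minor → parallel is F# major
F# major scale: F# G# A# B C# D# E#
= F# major; 7th degree = E#


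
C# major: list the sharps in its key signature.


Working:
Sharp major keys follow the circle of fifths: C(0), G(1), D(2), A(3), E(4), B(5), F#(6), C#(7)
C# major has 7 sharps
Order of sharps: F# C# G# D# A# E# B# → first 7: F#, C#, G#, D#, A#, E#, B#
= F#, C#, G#, D#, A#, E#, B#


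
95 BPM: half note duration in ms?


Working:
One quarter-note beat = 60000 / BPM = 60000 / 95 ms
Half note = 2 × quarter note
Duration = 2 × 60000 / 95 = 120000 / 95
= 1263.2 ms


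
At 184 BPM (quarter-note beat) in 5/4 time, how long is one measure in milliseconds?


Let's work it out.
Quarter-note beat duration = 60000 / 184 ms
Beats per measure (5/4) = 5
One measure = 5 × 60000 / 184 = 300000 / 184 ms
= 1630.4 ms


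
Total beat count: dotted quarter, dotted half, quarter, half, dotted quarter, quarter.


Let's work it out.
Beat values:
  dotted quarter = 1.5 beats
  dotted half = 3 beats
  quarter = 1 beat
  half = 2 beats
  dotted quarter = 1.5 beats
  quarter = 1 beat
Sum = 1.5 + 3 + 1 + 2 + 1.5 + 1
= 10 beats


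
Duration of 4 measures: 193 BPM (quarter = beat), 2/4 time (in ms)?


Reasoning:
Quarter-note beat duration = 60000 / 193 ms
Beats per measure (2/4) = 2
One measure = 2 × 60000 / 193 = 120000 / 193 ms
4 measures = 4 × 120000 / 193 = 480000 / 193
= 2487.0 ms


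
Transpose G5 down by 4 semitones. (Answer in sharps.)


Working:
G5: chromatic position 7 in octave 5 → absolute = 5×12 + 7 = 67
Transpose down 4: 67 - 4 = 63
63 = 5×12 + 3 → D# in octave 5
Result = D#5


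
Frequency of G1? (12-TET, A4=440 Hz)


Working:
f = 440 × 2^(n/12) where n = semitones from A4
G1: -38 semitones from A4
f = 440 × 2^(-38/12)
f = 49.00 Hz


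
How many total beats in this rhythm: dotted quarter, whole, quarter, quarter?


Beat values:
  dotted quarter = 1.5 beats
  whole = 4 beats
  quarter = 1 beat
  quarter = 1 beat
Sum = 1.5 + 4 + 1 + 1
= 7.5 beats


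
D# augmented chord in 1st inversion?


Let's work it out.
Root position: D# F## A##
1st inversion: move root up an octave
Bass note: F##
Notes (bottom to top) = F## A## D#


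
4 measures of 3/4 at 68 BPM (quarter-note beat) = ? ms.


Solution.
Quarter-note beat duration = 60000 / 68 ms
Beats per measure (3/4) = 3
One measure = 3 × 60000 / 68 = 180000 / 68 ms
4 measures = 4 × 180000 / 68 = 720000 / 68
= 10588.2 ms


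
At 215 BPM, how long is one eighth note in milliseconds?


One quarter-note beat = 60000 / BPM = 60000 / 215 ms
Eighth note = 1/2 × quarter note
Duration = 1/2 × 60000 / 215 = 30000 / 215
= 139.5 ms


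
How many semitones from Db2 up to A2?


Absolute semitone position = octave×12 + chromatic position
Db2: 2×12 + 1 = 25
A2: 2×12 + 9 = 33
Difference = 33 - 25 = 8
= 8 semitones


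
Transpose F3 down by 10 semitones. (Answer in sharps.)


Solution.
F3: chromatic position 5 in octave 3 → absolute = 3×12 + 5 = 41
Transpose down 10: 41 - 10 = 31
31 = 2×12 + 7 → G in octave 2
Result = G2


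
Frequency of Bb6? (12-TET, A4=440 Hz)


f = 440 × 2^(n/12) where n = semitones from A4
Bb6: 25 semitones from A4
f = 440 × 2^(25/12)
f = 1864.66 Hz


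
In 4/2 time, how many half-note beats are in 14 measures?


Reasoning:
Time signature 4/2: the bottom number 2 means the half note gets one count
The top number 4 means 4 half-note beats per measure
Total = 4 × 14 measures
= 56 half-note beats


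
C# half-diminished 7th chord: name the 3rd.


Working:
Half-diminished 7th chord = root + minor 3rd + diminished 5th + minor 7th
Seventh chords stack in thirds, so the letter names are C-E-G-B
Root: C#
Minor 3rd above C#: E
Diminished 5th above C#: G
Minor 7th above C#: B
The 3rd = E


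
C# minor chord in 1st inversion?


Root position: C# E G#
1st inversion: move root up an octave
Bass note: E
Notes (bottom to top) = E G# C#


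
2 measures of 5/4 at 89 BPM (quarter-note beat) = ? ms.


Solution.
Quarter-note beat duration = 60000 / 89 ms
Beats per measure (5/4) = 5
One measure = 5 × 60000 / 89 = 300000 / 89 ms
2 measures = 2 × 300000 / 89 = 600000 / 89
= 6741.6 ms


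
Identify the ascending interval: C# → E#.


Reasoning:
Letter names: C → E spans 3 letter names → a 3rd
Semitones: C# → E# = 4 half-steps
A 3rd of 4 semitones is a major 3rd
= major 3rd


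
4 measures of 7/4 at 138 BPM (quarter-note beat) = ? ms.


Let's work it out.
Quarter-note beat duration = 60000 / 138 ms
Beats per measure (7/4) = 7
One measure = 7 × 60000 / 138 = 420000 / 138 ms
4 measures = 4 × 420000 / 138 = 1680000 / 138
= 12173.9 ms


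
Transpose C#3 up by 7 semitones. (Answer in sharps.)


Working:
C#3: chromatic position 1 in octave 3 → absolute = 3×12 + 1 = 37
Transpose up 7: 37 + 7 = 44
44 = 3×12 + 8 → G# in octave 3
Result = G#3


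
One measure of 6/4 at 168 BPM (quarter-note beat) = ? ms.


Working:
Quarter-note beat duration = 60000 / 168 ms
Beats per measure (6/4) = 6
One measure = 6 × 60000 / 168 = 360000 / 168 ms
= 2142.9 ms


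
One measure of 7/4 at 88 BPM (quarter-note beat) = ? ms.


Solution.
Quarter-note beat duration = 60000 / 88 ms
Beats per measure (7/4) = 7
One measure = 7 × 60000 / 88 = 420000 / 88 ms
= 4772.7 ms


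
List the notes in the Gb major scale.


Reasoning:
Major scale pattern: W-W-H-W-W-W-H (2-2-1-2-2-2-1 semitones)
Starting from Gb:
  Gb + 2 semitones → Ab
  Ab + 2 semitones → Bb
  Bb + 1 semitone → Cb
  Cb + 2 semitones → Db
  Db + 2 semitones → Eb
  Eb + 2 semitones → F
  F + 1 semitone → Gb
Scale = Gb Ab Bb Cb Db Eb F


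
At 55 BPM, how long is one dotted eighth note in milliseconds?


Reasoning:
One quarter-note beat = 60000 / BPM = 60000 / 55 ms
Dotted eighth note = 3/4 × quarter note
Duration = 3/4 × 60000 / 55 = 45000 / 55
= 818.2 ms


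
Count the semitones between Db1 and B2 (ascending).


Solution.
Absolute semitone position = octave×12 + chromatic position
Db1: 1×12 + 1 = 13
B2: 2×12 + 11 = 35
Difference = 35 - 13 = 22
= 22 semitones


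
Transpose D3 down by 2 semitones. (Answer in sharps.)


D3: chromatic position 2 in octave 3 → absolute = 3×12 + 2 = 38
Transpose down 2: 38 - 2 = 36
36 = 3×12 + 0 → C in octave 3
Result = C3


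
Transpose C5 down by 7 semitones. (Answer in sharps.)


C5: chromatic position 0 in octave 5 → absolute = 5×12 + 0 = 60
Transpose down 7: 60 - 7 = 53
53 = 4×12 + 5 → F in octave 4
Result = F4


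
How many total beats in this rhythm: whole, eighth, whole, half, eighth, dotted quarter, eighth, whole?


Solution.
Beat values:
  whole = 4 beats
  eighth = 0.5 beats
  whole = 4 beats
  half = 2 beats
  eighth = 0.5 beats
  dotted quarter = 1.5 beats
  eighth = 0.5 beats
  whole = 4 beats
Sum = 4 + 0.5 + 4 + 2 + 0.5 + 1.5 + 0.5 + 4
= 17 beats


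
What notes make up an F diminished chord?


Working:
Diminished triad = root + minor 3rd (3 semitones) + diminished 5th (6 semitones)
A triad on F stacks thirds, so the chord tones use letter names F-A-C
Root: F
Minor 3rd above F: Ab
Diminished 5th above F: Cb
Chord = F Ab Cb


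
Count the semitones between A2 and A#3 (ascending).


Solution.
Absolute semitone position = octave×12 + chromatic position
A2: 2×12 + 9 = 33
A#3: 3×12 + 10 = 46
Difference = 46 - 33 = 13
= 13 semitones


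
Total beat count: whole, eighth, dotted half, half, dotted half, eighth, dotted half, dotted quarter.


Step by step:
Beat values:
  whole = 4 beats
  eighth = 0.5 beats
  dotted half = 3 beats
  half = 2 beats
  dotted half = 3 beats
  eighth = 0.5 beats
  dotted half = 3 beats
  dotted quarter = 1.5 beats
Sum = 4 + 0.5 + 3 + 2 + 3 + 0.5 + 3 + 1.5
= 17.5 beats


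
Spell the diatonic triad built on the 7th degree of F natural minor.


F natural minor scale: F G Ab Bb C Db Eb
Diatonic triad on degree 7 stacks scale notes 7, 2, 4: Eb G Bb
Eb→G = 4 semitones; Eb→Bb = 7 semitones → major triad
= Eb G Bb (major)


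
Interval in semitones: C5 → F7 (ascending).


Absolute semitone position = octave×12 + chromatic position
C5: 5×12 + 0 = 60
F7: 7×12 + 5 = 89
Difference = 89 - 60 = 29
= 29 semitones


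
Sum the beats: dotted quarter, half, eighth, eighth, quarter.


Step by step:
Beat values:
  dotted quarter = 1.5 beats
  half = 2 beats
  eighth = 0.5 beats
  eighth = 0.5 beats
  quarter = 1 beat
Sum = 1.5 + 2 + 0.5 + 0.5 + 1
= 5.5 beats


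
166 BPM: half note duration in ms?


Let's work it out.
One quarter-note beat = 60000 / BPM = 60000 / 166 ms
Half note = 2 × quarter note
Duration = 2 × 60000 / 166 = 120000 / 166
= 722.9 ms


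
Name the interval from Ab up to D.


Letter names: A → D spans 4 letter names → a 4th
Semitones: Ab → D = 6 half-steps
A 4th of 6 semitones is an augmented 4th
= augmented 4th


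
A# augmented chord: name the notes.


Step by step:
Augmented triad = root + major 3rd (4 semitones) + augmented 5th (8 semitones)
A triad on A# stacks thirds, so the chord tones use letter names A-C-E
Root: A#
Major 3rd above A#: C##
Augmented 5th above A#: E##
Chord = A# C## E##


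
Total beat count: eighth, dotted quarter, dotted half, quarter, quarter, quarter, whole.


Working:
Beat values:
  eighth = 0.5 beats
  dotted quarter = 1.5 beats
  dotted half = 3 beats
  quarter = 1 beat
  quarter = 1 beat
  quarter = 1 beat
  whole = 4 beats
Sum = 0.5 + 1.5 + 3 + 1 + 1 + 1 + 4
= 12 beats


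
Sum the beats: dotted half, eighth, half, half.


Beat values:
  dotted half = 3 beats
  eighth = 0.5 beats
  half = 2 beats
  half = 2 beats
Sum = 3 + 0.5 + 2 + 2
= 7.5 beats


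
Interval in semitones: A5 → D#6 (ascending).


Solution.
Absolute semitone position = octave×12 + chromatic position
A5: 5×12 + 9 = 69
D#6: 6×12 + 3 = 75
Difference = 75 - 69 = 6
= 6 semitones


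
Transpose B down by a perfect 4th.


Solution.
perfect 4th: 4 letter names, 5 semitones
Letter: B - 3 → F
Pitch: B - 5 semitones, spelled as an F → F#
= F#


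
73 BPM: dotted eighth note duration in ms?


Let's work it out.
One quarter-note beat = 60000 / BPM = 60000 / 73 ms
Dotted eighth note = 3/4 × quarter note
Duration = 3/4 × 60000 / 73 = 45000 / 73
= 616.4 ms


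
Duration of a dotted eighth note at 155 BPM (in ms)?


Reasoning:
One quarter-note beat = 60000 / BPM = 60000 / 155 ms
Dotted eighth note = 3/4 × quarter note
Duration = 3/4 × 60000 / 155 = 45000 / 155
= 290.3 ms


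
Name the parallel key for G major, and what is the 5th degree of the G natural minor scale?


Reasoning:
Parallel keys share the same tonic but differ in mode
G major → parallel is G minor
G natural minor scale: G A Bb C D Eb F
= G minor; 5th degree = D


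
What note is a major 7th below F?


Reasoning:
A 7th spans 7 letter names, so from F we land on G
A major 7th = 11 semitones below F
Spell G at that pitch: Gb
= Gb


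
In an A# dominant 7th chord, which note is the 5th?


Dominant 7th chord = root + major 3rd + perfect 5th + minor 7th
Seventh chords stack in thirds, so the letter names are A-C-E-G
Root: A#
Major 3rd above A#: C##
Perfect 5th above A#: E#
Minor 7th above A#: G#
The 5th = E#


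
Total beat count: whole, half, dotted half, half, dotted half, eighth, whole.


Step by step:
Beat values:
  whole = 4 beats
  half = 2 beats
  dotted half = 3 beats
  half = 2 beats
  dotted half = 3 beats
  eighth = 0.5 beats
  whole = 4 beats
Sum = 4 + 2 + 3 + 2 + 3 + 0.5 + 4
= 18.5 beats


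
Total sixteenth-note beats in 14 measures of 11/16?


Working:
Time signature 11/16: the bottom number 16 means the sixteenth note gets one count
The top number 11 means 11 sixteenth-note beats per measure
Total = 11 × 14 measures
= 154 sixteenth-note beats


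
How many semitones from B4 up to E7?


Let's work it out.
Absolute semitone position = octave×12 + chromatic position
B4: 4×12 + 11 = 59
E7: 7×12 + 4 = 88
Difference = 88 - 59 = 29
= 29 semitones


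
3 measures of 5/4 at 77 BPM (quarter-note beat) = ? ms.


Solution.
Quarter-note beat duration = 60000 / 77 ms
Beats per measure (5/4) = 5
One measure = 5 × 60000 / 77 = 300000 / 77 ms
3 measures = 3 × 300000 / 77 = 900000 / 77
= 11688.3 ms


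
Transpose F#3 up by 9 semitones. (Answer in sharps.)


Working:
F#3: chromatic position 6 in octave 3 → absolute = 3×12 + 6 = 42
Transpose up 9: 42 + 9 = 51
51 = 4×12 + 3 → D# in octave 4
Result = D#4


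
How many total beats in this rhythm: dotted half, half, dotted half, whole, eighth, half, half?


Solution.
Beat values:
  dotted half = 3 beats
  half = 2 beats
  dotted half = 3 beats
  whole = 4 beats
  eighth = 0.5 beats
  half = 2 beats
  half = 2 beats
Sum = 3 + 2 + 3 + 4 + 0.5 + 2 + 2
= 16.5 beats


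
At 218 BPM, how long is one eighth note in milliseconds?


Solution.
One quarter-note beat = 60000 / BPM = 60000 / 218 ms
Eighth note = 1/2 × quarter note
Duration = 1/2 × 60000 / 218 = 30000 / 218
= 137.6 ms


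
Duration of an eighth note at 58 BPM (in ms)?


One quarter-note beat = 60000 / BPM = 60000 / 58 ms
Eighth note = 1/2 × quarter note
Duration = 1/2 × 60000 / 58 = 30000 / 58
= 517.2 ms


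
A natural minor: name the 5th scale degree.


Working:
Natural minor scale pattern: W-H-W-W-H-W-W (2-1-2-2-1-2-2 semitones)
Starting from A:
  A + 2 semitones → B
  B + 1 semitone → C
  C + 2 semitones → D
  D + 2 semitones → E
  E + 1 semitone → F
  F + 2 semitones → G
  G + 2 semitones → A
Scale: A B C D E F G
Degree 5 = E


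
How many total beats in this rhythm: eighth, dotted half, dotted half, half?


Solution.
Beat values:
  eighth = 0.5 beats
  dotted half = 3 beats
  dotted half = 3 beats
  half = 2 beats
Sum = 0.5 + 3 + 3 + 2
= 8.5 beats


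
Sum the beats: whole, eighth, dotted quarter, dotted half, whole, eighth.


Let's work it out.
Beat values:
  whole = 4 beats
  eighth = 0.5 beats
  dotted quarter = 1.5 beats
  dotted half = 3 beats
  whole = 4 beats
  eighth = 0.5 beats
Sum = 4 + 0.5 + 1.5 + 3 + 4 + 0.5
= 13.5 beats


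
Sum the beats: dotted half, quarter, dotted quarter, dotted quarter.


Solution.
Beat values:
  dotted half = 3 beats
  quarter = 1 beat
  dotted quarter = 1.5 beats
  dotted quarter = 1.5 beats
Sum = 3 + 1 + 1.5 + 1.5
= 7 beats


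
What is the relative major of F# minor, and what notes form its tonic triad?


Solution.
The relative major shares the key signature and is a minor 3rd above the minor tonic
A minor 3rd above F# is A
→ relative major of F# minor is A major
Tonic triad of A major = root + major 3rd + perfect 5th = A C# E
= A major; triad = A C# E


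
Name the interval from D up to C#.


Letter names: D → C spans 7 letter names → a 7th
Semitones: D → C# = 11 half-steps
A 7th of 11 semitones is a major 7th
= major 7th


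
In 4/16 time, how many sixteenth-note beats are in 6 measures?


Time signature 4/16: the bottom number 16 means the sixteenth note gets one count
The top number 4 means 4 sixteenth-note beats per measure
Total = 4 × 6 measures
= 24 sixteenth-note beats


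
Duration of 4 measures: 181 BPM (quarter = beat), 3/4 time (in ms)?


Working:
Quarter-note beat duration = 60000 / 181 ms
Beats per measure (3/4) = 3
One measure = 3 × 60000 / 181 = 180000 / 181 ms
4 measures = 4 × 180000 / 181 = 720000 / 181
= 3977.9 ms


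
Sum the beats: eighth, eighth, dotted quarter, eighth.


Beat values:
  eighth = 0.5 beats
  eighth = 0.5 beats
  dotted quarter = 1.5 beats
  eighth = 0.5 beats
Sum = 0.5 + 0.5 + 1.5 + 0.5
= 3 beats


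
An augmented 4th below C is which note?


Let's work it out.
A 4th spans 4 letter names, so from C we land on G
An augmented 4th = 6 semitones below C
Spell G at that pitch: Gb
= Gb


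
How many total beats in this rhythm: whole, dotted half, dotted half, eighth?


Working:
Beat values:
  whole = 4 beats
  dotted half = 3 beats
  dotted half = 3 beats
  eighth = 0.5 beats
Sum = 4 + 3 + 3 + 0.5
= 10.5 beats


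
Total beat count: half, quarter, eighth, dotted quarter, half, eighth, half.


Reasoning:
Beat values:
  half = 2 beats
  quarter = 1 beat
  eighth = 0.5 beats
  dotted quarter = 1.5 beats
  half = 2 beats
  eighth = 0.5 beats
  half = 2 beats
Sum = 2 + 1 + 0.5 + 1.5 + 2 + 0.5 + 2
= 9.5 beats
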